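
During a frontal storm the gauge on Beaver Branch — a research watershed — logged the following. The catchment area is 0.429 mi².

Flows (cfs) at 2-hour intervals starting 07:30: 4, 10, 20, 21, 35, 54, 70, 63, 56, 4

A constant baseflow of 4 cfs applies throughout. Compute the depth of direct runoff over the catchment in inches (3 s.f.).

d ≈ 2.15 in

Direct runoff: 0.0, 6.0, 16.0, 17.0, 31.0, 50.0, 66.0, 59.0, 52.0, 0.0 cfs; ΣQ_DR = 297.0 cfs.
V = ΣQ_DR · Δt = 297.0 × 7200 s = 2.138 × 10^6 ft³.
Over A = 0.429 mi², depth = V / A = 2.15 in.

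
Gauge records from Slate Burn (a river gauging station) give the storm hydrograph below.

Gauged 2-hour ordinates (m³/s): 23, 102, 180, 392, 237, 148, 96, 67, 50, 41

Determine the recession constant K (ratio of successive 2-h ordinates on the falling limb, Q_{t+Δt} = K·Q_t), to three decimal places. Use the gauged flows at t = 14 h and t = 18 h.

K ≈ 0.782

Using the recession-limb readings at t = 14 h and t = 18 h: Q falls from 67 to 41 m³/s over 2 intervals.
K = (Q₂/Q₁)^(1/2) = (41/67)^(1/2) = 0.782.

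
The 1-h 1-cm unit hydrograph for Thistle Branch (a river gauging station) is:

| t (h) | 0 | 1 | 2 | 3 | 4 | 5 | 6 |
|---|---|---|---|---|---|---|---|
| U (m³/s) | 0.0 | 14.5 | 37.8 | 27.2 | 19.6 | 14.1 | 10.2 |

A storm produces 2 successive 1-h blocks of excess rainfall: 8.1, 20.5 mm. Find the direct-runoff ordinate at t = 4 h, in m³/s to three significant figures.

By discrete convolution, Q_j = Σ (P_i / 10 mm) · U_{j−i}.
At t = 4 h (j=4): Q = (8.1/10)·19.6 + (20.5/10)·27.2 = 71.6 m³/s.

Q ≈ 71.6 m³/s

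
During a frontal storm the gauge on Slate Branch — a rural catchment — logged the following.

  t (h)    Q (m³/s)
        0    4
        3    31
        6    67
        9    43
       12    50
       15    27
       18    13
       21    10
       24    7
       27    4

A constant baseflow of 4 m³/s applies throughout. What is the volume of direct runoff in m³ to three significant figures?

Direct-runoff ordinates (Q − Q_b): 0.0, 27.0, 63.0, 39.0, 46.0, 23.0, 9.0, 6.0, 3.0, 0.0 m³/s.
ΣQ_DR = 216.0 m³/s.
With Δt = 3 h = 10800 s, V = ΣQ_DR · Δt = 216.0 × 10800 = 2.33 × 10^6 m³.

V ≈ 2.33 × 10^6 m³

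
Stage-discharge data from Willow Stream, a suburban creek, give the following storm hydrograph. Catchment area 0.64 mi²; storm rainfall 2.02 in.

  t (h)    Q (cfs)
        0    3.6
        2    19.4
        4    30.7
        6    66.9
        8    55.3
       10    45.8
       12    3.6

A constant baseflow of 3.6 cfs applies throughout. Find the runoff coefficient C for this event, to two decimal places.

C ≈ 0.48

ΣQ_DR = 200.1 cfs; V = ΣQ_DR·Δt = 1.441 × 10^6 ft³.
Runoff depth d = V / A = 0.9690 in.
C = d / P = 0.9690 / 2.02 = 0.48.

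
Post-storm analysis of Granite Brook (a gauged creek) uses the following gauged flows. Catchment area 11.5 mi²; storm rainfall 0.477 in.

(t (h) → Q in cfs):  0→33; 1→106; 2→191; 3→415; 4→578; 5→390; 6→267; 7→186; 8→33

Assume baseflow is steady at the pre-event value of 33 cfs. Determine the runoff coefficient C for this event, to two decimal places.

C ≈ 0.54

ΣQ_DR = 1902 cfs; V = ΣQ_DR·Δt = 6.847 × 10^6 ft³.
Runoff depth d = V / A = 0.2563 in.
C = d / P = 0.2563 / 0.477 = 0.54.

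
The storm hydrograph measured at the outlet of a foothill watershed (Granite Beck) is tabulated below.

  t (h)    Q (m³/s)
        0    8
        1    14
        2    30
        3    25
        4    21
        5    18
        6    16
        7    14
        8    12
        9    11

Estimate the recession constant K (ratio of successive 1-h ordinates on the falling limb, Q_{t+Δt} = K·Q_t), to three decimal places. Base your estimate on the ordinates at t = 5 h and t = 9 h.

Using the recession-limb readings at t = 5 h and t = 9 h: Q falls from 18 to 11 m³/s over 4 intervals.
K = (Q₂/Q₁)^(1/4) = (11/18)^(1/4) = 0.884.

K ≈ 0.884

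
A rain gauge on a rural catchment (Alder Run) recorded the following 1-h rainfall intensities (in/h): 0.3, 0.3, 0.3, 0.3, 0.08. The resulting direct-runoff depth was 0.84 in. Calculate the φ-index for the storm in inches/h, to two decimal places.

Only the 4 blocks with intensity above φ contribute runoff: 0.3, 0.3, 0.3, 0.3 in/h.
Σ(I−φ)·Δt = d  ⇒  (0.3+0.3+0.3+0.3 − 4φ)·1 = 0.84
φ = (1.200 − 0.84/1) / 4 = 0.09 in/h.

φ ≈ 0.09 in/h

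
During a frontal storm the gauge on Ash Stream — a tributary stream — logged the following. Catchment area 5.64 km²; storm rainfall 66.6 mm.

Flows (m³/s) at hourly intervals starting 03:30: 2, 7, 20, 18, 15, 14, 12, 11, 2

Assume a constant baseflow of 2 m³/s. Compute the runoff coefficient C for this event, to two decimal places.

C ≈ 0.80

ΣQ_DR = 83.00 m³/s; V = ΣQ_DR·Δt = 2.988 × 10^5 m³.
Runoff depth d = V / A = 52.98 mm.
C = d / P = 52.98 / 66.6 = 0.80.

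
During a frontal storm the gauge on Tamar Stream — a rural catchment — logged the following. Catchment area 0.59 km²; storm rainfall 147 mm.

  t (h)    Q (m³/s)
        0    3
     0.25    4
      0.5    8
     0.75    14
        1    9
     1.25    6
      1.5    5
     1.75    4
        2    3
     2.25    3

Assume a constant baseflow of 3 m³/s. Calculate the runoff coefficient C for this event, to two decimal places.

C ≈ 0.30

ΣQ_DR = 29.00 m³/s; V = ΣQ_DR·Δt = 26100 m³.
Runoff depth d = V / A = 44.24 mm.
C = d / P = 44.24 / 147 = 0.30.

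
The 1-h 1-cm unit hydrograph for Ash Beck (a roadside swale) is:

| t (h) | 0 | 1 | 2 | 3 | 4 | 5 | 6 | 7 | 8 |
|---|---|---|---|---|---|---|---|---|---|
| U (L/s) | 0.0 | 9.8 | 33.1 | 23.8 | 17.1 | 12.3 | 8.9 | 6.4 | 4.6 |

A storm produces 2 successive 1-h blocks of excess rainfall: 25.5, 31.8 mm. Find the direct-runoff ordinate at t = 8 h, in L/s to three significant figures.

Q ≈ 32.1 L/s

By discrete convolution, Q_j = Σ (P_i / 10 mm) · U_{j−i}.
At t = 8 h (j=8): Q = (25.5/10)·4.6 + (31.8/10)·6.4 = 32.1 L/s.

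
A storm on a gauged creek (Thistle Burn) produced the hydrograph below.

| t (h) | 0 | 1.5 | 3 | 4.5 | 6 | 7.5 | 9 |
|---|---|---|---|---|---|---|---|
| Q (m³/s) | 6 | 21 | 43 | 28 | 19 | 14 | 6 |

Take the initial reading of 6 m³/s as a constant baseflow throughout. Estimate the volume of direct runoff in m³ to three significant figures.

Direct-runoff ordinates (Q − Q_b): 0.0, 15.0, 37.0, 22.0, 13.0, 8.0, 0.0 m³/s.
ΣQ_DR = 95.00 m³/s.
With Δt = 1.5 h = 5400 s, V = ΣQ_DR · Δt = 95.00 × 5400 = 5.13 × 10^5 m³.

V ≈ 5.13 × 10^5 m³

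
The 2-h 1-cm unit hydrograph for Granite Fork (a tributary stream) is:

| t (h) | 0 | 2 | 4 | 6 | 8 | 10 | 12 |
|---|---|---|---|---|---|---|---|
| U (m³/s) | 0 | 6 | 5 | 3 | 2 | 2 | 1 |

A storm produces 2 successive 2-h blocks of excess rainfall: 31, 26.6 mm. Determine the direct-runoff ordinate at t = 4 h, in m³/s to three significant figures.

By discrete convolution, Q_j = Σ (P_i / 10 mm) · U_{j−i}.
At t = 4 h (j=2): Q = (31/10)·5 + (26.6/10)·6 = 31.5 m³/s.

Q ≈ 31.5 m³/s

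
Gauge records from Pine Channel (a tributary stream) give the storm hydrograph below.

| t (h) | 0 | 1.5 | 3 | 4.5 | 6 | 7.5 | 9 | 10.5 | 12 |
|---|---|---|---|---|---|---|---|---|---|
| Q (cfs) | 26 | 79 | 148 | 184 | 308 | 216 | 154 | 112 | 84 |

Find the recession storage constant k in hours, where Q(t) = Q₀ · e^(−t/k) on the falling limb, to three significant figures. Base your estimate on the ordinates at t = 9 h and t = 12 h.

k ≈ 4.95 h

On the falling limb, Q drops from 154 to 84 cfs between t = 9 h and t = 12 h (Δt = 3 h).
k = −Δt / ln(Q₂/Q₁) = −3 / ln(84/154) = 4.95 h.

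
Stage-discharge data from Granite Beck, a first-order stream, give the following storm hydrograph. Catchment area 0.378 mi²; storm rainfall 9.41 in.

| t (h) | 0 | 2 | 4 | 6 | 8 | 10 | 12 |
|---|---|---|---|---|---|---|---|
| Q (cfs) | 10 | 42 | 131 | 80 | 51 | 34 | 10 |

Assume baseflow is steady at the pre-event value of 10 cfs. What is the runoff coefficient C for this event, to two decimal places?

ΣQ_DR = 288.0 cfs; V = ΣQ_DR·Δt = 2.074 × 10^6 ft³.
Runoff depth d = V / A = 2.361 in.
C = d / P = 2.361 / 9.41 = 0.25.

C ≈ 0.25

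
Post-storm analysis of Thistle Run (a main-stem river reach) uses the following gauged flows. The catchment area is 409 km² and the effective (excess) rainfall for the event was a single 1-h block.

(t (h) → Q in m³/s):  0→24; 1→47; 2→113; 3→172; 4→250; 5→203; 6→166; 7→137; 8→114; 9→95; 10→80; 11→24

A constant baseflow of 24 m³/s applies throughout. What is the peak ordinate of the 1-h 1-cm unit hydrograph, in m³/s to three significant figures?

Direct runoff: 0.0, 23.0, 89.0, 148.0, 226.0, 179.0, 142.0, 113.0, 90.0, 71.0, 56.0, 0.0 m³/s; ΣQ_DR = 1137 m³/s, peak = 226.0 m³/s.
Runoff depth d = ΣQ_DR·Δt / A = 1137 × 3600 / (409 km²) = 10.01 mm.
The 1-cm UH is the DRH scaled by (10 mm)/d, so U_p = 226.0 × 10/10.01 = 226 m³/s.

U_p ≈ 226 m³/s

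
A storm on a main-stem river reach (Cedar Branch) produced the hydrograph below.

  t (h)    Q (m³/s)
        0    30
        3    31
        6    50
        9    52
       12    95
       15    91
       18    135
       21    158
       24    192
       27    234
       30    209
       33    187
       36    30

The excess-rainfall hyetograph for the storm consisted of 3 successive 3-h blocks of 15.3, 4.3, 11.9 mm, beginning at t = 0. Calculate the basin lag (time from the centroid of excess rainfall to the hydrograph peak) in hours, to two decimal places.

t_L ≈ 22.82 h

Centroid of excess rainfall: t_c = Σ P_i·t̄_i / ΣP_i = 4.1762 h (block centres at 1.5, 4.5, 7.5 h).
Hydrograph peak occurs at t = 27 h, so basin lag t_L = 27 − 4.1762 = 22.82 h.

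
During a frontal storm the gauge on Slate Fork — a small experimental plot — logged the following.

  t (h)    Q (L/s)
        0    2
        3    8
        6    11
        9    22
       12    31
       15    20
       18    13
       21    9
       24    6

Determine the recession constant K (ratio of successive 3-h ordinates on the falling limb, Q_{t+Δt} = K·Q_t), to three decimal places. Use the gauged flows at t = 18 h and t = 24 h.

Using the recession-limb readings at t = 18 h and t = 24 h: Q falls from 13 to 6 L/s over 2 intervals.
K = (Q₂/Q₁)^(1/2) = (6/13)^(1/2) = 0.679.

K ≈ 0.679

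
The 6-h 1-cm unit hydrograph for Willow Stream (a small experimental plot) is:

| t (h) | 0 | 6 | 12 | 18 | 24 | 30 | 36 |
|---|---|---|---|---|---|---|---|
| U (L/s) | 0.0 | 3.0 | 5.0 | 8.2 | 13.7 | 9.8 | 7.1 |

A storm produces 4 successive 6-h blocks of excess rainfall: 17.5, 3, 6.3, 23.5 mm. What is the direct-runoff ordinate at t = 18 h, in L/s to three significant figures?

By discrete convolution, Q_j = Σ (P_i / 10 mm) · U_{j−i}.
At t = 18 h (j=3): Q = (17.5/10)·8.2 + (3/10)·5.0 + (6.3/10)·3.0 + (23.5/10)·0.0 = 17.7 L/s.

Q ≈ 17.7 L/s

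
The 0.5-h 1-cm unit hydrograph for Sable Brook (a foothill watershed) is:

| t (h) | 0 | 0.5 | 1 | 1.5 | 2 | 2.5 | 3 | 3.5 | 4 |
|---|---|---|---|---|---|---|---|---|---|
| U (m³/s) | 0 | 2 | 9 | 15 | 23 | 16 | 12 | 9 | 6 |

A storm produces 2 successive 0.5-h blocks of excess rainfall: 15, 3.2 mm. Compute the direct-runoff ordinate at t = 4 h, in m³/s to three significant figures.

Q ≈ 11.9 m³/s

By discrete convolution, Q_j = Σ (P_i / 10 mm) · U_{j−i}.
At t = 4 h (j=8): Q = (15/10)·6 + (3.2/10)·9 = 11.9 m³/s.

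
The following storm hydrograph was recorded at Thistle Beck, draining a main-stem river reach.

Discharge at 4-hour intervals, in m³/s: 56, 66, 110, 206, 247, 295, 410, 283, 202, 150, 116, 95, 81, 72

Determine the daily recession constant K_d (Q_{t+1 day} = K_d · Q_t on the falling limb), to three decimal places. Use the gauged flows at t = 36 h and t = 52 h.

K_d ≈ 0.333

Between t = 36 h and t = 52 h the flow falls from 150 to 72 m³/s over 4×4 h = 16 h.
Per-interval ratio K = (72/150)^(1/4) = 0.8324; K_d = K^(24/4) = 0.333.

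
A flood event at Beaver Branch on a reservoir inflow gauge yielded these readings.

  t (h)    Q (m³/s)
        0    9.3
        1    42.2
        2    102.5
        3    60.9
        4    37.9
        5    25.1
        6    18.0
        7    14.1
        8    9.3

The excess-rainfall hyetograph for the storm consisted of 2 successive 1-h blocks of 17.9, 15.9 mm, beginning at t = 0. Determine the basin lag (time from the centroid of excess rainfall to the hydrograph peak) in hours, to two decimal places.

Centroid of excess rainfall: t_c = Σ P_i·t̄_i / ΣP_i = 0.9704 h (block centres at 0.5, 1.5 h).
Hydrograph peak occurs at t = 2 h, so basin lag t_L = 2 − 0.9704 = 1.03 h.

t_L ≈ 1.03 h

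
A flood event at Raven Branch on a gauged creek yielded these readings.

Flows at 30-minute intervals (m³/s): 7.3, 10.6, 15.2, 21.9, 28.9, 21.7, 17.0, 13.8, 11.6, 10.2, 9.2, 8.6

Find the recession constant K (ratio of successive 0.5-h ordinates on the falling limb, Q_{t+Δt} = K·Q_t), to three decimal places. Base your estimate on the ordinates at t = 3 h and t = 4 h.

K ≈ 0.826

Using the recession-limb readings at t = 3 h and t = 4 h: Q falls from 17.0 to 11.6 m³/s over 2 intervals.
K = (Q₂/Q₁)^(1/2) = (11.6/17.0)^(1/2) = 0.826.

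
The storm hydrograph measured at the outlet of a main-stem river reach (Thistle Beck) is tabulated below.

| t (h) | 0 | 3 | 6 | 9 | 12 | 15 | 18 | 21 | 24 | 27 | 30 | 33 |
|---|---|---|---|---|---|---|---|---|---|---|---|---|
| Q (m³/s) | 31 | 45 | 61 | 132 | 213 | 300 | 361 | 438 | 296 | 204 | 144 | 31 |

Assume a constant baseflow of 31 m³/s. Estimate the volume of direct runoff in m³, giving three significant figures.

V ≈ 2.03 × 10^7 m³

Direct-runoff ordinates (Q − Q_b): 0.0, 14.0, 30.0, 101.0, 182.0, 269.0, 330.0, 407.0, 265.0, 173.0, 113.0, 0.0 m³/s.
ΣQ_DR = 1884 m³/s.
With Δt = 3 h = 10800 s, V = ΣQ_DR · Δt = 1884 × 10800 = 2.03 × 10^7 m³.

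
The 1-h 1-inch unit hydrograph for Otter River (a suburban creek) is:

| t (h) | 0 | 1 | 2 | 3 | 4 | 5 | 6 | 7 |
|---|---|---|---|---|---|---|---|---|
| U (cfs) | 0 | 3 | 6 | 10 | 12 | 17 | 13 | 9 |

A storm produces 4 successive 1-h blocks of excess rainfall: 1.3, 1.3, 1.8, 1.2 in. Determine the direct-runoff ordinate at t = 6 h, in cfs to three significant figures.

By discrete convolution, Q_j = Σ (P_i / 1 in) · U_{j−i}.
At t = 6 h (j=6): Q = (1.3/1)·13 + (1.3/1)·17 + (1.8/1)·12 + (1.2/1)·10 = 72.6 cfs.

Q ≈ 72.6 cfs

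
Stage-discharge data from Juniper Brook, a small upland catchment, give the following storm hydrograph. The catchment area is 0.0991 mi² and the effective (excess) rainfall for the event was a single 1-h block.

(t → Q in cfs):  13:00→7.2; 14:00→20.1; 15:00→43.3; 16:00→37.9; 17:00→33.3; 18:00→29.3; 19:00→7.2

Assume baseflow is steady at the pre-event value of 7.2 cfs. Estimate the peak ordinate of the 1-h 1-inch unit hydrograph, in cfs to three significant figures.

U_p ≈ 18.1 cfs

Direct runoff: 0.0, 12.9, 36.1, 30.7, 26.1, 22.1, 0.0 cfs; ΣQ_DR = 127.9 cfs, peak = 36.1 cfs.
Runoff depth d = ΣQ_DR·Δt / A = 127.9 × 3600 / (0.0991 mi²) = 2.000 in.
The 1-inch UH is the DRH scaled by (1 in)/d, so U_p = 36.1 × 1/2.000 = 18.1 cfs.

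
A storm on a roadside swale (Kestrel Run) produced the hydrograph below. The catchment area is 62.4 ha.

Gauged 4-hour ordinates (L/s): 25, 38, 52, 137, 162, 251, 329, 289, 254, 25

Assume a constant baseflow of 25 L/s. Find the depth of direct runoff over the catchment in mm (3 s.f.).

d ≈ 30.3 mm

Direct runoff: 0.0, 13.0, 27.0, 112.0, 137.0, 226.0, 304.0, 264.0, 229.0, 0.0 L/s; ΣQ_DR = 1312 L/s.
V = ΣQ_DR · Δt = 1312 × 14400 s = 1.889 × 10^7 L.
Over A = 62.4 ha, depth = V / A = 30.3 mm.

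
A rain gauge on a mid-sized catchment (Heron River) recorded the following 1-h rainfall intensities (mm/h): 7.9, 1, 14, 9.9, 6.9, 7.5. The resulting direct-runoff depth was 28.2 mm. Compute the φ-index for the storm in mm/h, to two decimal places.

Only the 5 blocks with intensity above φ contribute runoff: 7.9, 14, 9.9, 6.9, 7.5 mm/h.
Σ(I−φ)·Δt = d  ⇒  (7.9+14+9.9+6.9+7.5 − 5φ)·1 = 28.2
φ = (46.20 − 28.2/1) / 5 = 3.60 mm/h.

φ ≈ 3.60 mm/h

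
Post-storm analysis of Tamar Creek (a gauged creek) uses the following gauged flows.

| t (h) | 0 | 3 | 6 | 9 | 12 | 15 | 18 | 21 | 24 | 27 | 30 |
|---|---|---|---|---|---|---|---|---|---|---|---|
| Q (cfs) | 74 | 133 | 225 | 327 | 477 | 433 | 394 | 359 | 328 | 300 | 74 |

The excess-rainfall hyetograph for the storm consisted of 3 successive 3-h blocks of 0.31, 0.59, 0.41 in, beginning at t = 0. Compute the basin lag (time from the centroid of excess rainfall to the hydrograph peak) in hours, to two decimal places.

t_L ≈ 7.27 h

Centroid of excess rainfall: t_c = Σ P_i·t̄_i / ΣP_i = 4.7290 h (block centres at 1.5, 4.5, 7.5 h).
Hydrograph peak occurs at t = 12 h, so basin lag t_L = 12 − 4.7290 = 7.27 h.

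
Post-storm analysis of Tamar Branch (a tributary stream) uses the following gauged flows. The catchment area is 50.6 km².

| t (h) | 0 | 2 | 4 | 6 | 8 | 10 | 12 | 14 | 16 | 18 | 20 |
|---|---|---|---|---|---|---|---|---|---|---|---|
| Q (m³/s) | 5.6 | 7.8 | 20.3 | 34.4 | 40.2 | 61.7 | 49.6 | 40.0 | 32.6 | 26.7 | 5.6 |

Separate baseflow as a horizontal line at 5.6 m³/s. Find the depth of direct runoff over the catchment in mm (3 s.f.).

d ≈ 37.4 mm

Direct runoff: 0.0, 2.2, 14.7, 28.8, 34.6, 56.1, 44.0, 34.4, 27.0, 21.1, 0.0 m³/s; ΣQ_DR = 262.9 m³/s.
V = ΣQ_DR · Δt = 262.9 × 7200 s = 1.893 × 10^6 m³.
Over A = 50.6 km², depth = V / A = 37.4 mm.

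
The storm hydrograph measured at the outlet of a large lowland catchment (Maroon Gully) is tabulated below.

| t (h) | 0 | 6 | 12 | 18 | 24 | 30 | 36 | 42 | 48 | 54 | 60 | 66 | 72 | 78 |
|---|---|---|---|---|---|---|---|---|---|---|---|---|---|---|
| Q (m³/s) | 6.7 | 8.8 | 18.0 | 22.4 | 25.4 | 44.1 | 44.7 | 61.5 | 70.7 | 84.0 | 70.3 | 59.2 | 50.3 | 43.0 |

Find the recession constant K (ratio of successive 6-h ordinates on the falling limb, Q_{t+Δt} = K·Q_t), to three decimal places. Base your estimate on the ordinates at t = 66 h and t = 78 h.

Using the recession-limb readings at t = 66 h and t = 78 h: Q falls from 59.2 to 43.0 m³/s over 2 intervals.
K = (Q₂/Q₁)^(1/2) = (43.0/59.2)^(1/2) = 0.852.

K ≈ 0.852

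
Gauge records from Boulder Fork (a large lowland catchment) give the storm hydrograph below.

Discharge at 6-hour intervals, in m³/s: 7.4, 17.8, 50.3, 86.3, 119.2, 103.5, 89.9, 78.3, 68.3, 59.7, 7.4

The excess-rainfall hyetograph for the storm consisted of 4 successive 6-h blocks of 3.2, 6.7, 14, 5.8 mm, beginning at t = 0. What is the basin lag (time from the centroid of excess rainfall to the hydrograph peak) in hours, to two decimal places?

Centroid of excess rainfall: t_c = Σ P_i·t̄_i / ΣP_i = 13.5253 h (block centres at 3, 9, 15, 21 h).
Hydrograph peak occurs at t = 24 h, so basin lag t_L = 24 − 13.5253 = 10.47 h.

t_L ≈ 10.47 h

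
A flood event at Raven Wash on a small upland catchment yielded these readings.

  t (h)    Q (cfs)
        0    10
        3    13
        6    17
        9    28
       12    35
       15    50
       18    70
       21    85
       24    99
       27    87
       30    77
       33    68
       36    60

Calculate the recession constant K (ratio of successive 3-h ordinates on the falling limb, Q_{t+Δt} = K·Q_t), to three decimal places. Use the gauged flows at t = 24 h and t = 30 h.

K ≈ 0.882

Using the recession-limb readings at t = 24 h and t = 30 h: Q falls from 99 to 77 cfs over 2 intervals.
K = (Q₂/Q₁)^(1/2) = (77/99)^(1/2) = 0.882.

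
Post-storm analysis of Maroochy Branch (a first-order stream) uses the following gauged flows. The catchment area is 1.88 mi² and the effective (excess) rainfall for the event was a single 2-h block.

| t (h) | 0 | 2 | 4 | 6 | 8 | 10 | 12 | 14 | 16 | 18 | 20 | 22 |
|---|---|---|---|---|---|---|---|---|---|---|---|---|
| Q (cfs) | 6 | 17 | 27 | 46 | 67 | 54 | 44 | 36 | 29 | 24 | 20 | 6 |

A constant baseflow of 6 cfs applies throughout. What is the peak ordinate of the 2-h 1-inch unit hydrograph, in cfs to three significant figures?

U_p ≈ 122 cfs

Direct runoff: 0.0, 11.0, 21.0, 40.0, 61.0, 48.0, 38.0, 30.0, 23.0, 18.0, 14.0, 0.0 cfs; ΣQ_DR = 304.0 cfs, peak = 61.0 cfs.
Runoff depth d = ΣQ_DR·Δt / A = 304.0 × 7200 / (1.88 mi²) = 0.5011 in.
The 1-inch UH is the DRH scaled by (1 in)/d, so U_p = 61.0 × 1/0.5011 = 122 cfs.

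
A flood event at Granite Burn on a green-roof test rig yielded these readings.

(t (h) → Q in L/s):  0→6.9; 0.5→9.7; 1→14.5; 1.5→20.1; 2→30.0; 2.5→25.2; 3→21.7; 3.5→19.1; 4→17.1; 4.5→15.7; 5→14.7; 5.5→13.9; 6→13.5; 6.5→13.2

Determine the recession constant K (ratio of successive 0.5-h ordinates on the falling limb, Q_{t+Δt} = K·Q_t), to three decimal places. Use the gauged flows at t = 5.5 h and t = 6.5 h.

Using the recession-limb readings at t = 5.5 h and t = 6.5 h: Q falls from 13.9 to 13.2 L/s over 2 intervals.
K = (Q₂/Q₁)^(1/2) = (13.2/13.9)^(1/2) = 0.974.

K ≈ 0.974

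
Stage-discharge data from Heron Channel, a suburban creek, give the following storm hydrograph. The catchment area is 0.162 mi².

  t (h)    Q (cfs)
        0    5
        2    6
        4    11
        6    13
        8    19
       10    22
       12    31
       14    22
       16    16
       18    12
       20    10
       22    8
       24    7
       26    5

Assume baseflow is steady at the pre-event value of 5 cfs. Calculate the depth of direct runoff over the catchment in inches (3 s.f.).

d ≈ 2.24 in

Direct runoff: 0.0, 1.0, 6.0, 8.0, 14.0, 17.0, 26.0, 17.0, 11.0, 7.0, 5.0, 3.0, 2.0, 0.0 cfs; ΣQ_DR = 117.0 cfs.
V = ΣQ_DR · Δt = 117.0 × 7200 s = 8.424 × 10^5 ft³.
Over A = 0.162 mi², depth = V / A = 2.24 in.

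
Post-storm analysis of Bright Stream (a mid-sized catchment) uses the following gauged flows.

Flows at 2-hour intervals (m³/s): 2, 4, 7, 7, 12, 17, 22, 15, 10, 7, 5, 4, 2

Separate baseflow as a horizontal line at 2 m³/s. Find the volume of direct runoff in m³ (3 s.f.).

Direct-runoff ordinates (Q − Q_b): 0.0, 2.0, 5.0, 5.0, 10.0, 15.0, 20.0, 13.0, 8.0, 5.0, 3.0, 2.0, 0.0 m³/s.
ΣQ_DR = 88.00 m³/s.
With Δt = 2 h = 7200 s, V = ΣQ_DR · Δt = 88.00 × 7200 = 6.34 × 10^5 m³.

V ≈ 6.34 × 10^5 m³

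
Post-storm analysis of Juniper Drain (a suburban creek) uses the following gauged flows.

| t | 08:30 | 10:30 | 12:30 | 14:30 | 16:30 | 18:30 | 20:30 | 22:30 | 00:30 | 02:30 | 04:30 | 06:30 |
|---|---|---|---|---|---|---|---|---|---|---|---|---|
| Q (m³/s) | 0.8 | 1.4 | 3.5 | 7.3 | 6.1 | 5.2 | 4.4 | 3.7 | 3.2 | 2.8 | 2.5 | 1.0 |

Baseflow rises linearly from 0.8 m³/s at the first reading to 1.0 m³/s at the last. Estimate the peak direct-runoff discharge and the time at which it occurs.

Q_p = 6.45 m³/s at t = 14:30

Subtracting baseflow gives direct-runoff ordinates: 0.00, 0.58, 2.66, 6.45, 5.23, 4.31, 3.49, 2.77, 2.25, 1.84, 1.52, 0.00 m³/s.
The maximum is 6.45 m³/s, occurring at the reading for t = 14:30.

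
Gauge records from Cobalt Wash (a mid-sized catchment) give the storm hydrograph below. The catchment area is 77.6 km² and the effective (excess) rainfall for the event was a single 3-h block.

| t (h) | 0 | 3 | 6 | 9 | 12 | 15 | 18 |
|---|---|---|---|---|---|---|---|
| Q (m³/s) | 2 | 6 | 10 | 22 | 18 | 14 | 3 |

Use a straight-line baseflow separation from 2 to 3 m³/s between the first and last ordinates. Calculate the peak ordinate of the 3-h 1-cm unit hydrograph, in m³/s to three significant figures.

U_p ≈ 24.4 m³/s

Direct runoff: 0.00, 3.83, 7.67, 19.50, 15.33, 11.17, 0.00 m³/s; ΣQ_DR = 57.50 m³/s, peak = 19.50 m³/s.
Runoff depth d = ΣQ_DR·Δt / A = 57.50 × 10800 / (77.6 km²) = 8.003 mm.
The 1-cm UH is the DRH scaled by (10 mm)/d, so U_p = 19.50 × 10/8.003 = 24.4 m³/s.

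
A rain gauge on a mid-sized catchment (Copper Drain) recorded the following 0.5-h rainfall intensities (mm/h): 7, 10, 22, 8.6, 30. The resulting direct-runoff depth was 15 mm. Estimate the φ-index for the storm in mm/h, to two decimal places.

φ ≈ 11.00 mm/h

Only the 2 blocks with intensity above φ contribute runoff: 22, 30 mm/h.
Σ(I−φ)·Δt = d  ⇒  (22+30 − 2φ)·0.5 = 15
φ = (52.00 − 15/0.5) / 2 = 11.00 mm/h.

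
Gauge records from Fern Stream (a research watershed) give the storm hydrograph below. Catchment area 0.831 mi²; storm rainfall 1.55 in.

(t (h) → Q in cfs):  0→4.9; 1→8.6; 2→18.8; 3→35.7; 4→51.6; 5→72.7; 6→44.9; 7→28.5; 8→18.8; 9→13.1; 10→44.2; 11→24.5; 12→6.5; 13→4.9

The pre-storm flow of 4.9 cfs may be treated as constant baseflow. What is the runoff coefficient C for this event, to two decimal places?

ΣQ_DR = 309.1 cfs; V = ΣQ_DR·Δt = 1.113 × 10^6 ft³.
Runoff depth d = V / A = 0.5764 in.
C = d / P = 0.5764 / 1.55 = 0.37.

C ≈ 0.37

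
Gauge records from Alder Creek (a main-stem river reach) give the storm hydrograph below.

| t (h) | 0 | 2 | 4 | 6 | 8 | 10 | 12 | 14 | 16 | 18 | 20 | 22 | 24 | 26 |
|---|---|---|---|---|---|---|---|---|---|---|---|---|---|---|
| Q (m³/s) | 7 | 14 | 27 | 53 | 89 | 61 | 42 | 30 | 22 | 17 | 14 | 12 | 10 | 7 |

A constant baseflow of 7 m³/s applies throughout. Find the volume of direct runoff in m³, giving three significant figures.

V ≈ 2.21 × 10^6 m³

Direct-runoff ordinates (Q − Q_b): 0.0, 7.0, 20.0, 46.0, 82.0, 54.0, 35.0, 23.0, 15.0, 10.0, 7.0, 5.0, 3.0, 0.0 m³/s.
ΣQ_DR = 307.0 m³/s.
With Δt = 2 h = 7200 s, V = ΣQ_DR · Δt = 307.0 × 7200 = 2.21 × 10^6 m³.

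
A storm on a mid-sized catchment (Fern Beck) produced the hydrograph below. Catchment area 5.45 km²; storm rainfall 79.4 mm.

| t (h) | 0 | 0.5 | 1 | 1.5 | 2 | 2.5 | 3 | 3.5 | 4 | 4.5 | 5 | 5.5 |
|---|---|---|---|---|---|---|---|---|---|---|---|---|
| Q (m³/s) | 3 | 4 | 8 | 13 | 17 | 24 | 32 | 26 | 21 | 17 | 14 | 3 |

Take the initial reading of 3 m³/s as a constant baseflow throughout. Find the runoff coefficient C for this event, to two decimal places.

C ≈ 0.61

ΣQ_DR = 146.0 m³/s; V = ΣQ_DR·Δt = 2.628 × 10^5 m³.
Runoff depth d = V / A = 48.22 mm.
C = d / P = 48.22 / 79.4 = 0.61.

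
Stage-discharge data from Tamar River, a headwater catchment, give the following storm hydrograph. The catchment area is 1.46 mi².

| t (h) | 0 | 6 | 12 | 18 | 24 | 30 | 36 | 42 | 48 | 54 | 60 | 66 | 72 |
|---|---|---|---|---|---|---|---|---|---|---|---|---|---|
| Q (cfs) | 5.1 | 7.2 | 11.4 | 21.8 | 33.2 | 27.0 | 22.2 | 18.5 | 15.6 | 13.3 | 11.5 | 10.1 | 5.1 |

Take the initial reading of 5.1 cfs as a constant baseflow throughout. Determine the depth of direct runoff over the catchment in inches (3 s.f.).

d ≈ 0.864 in

Direct runoff: 0.0, 2.1, 6.3, 16.7, 28.1, 21.9, 17.1, 13.4, 10.5, 8.2, 6.4, 5.0, 0.0 cfs; ΣQ_DR = 135.7 cfs.
V = ΣQ_DR · Δt = 135.7 × 21600 s = 2.931 × 10^6 ft³.
Over A = 1.46 mi², depth = V / A = 0.864 in.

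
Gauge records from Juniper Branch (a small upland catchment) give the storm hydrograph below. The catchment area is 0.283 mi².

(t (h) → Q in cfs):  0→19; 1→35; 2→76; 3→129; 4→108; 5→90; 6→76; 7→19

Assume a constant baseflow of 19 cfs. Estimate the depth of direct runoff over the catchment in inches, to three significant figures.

d ≈ 2.19 in

Direct runoff: 0.0, 16.0, 57.0, 110.0, 89.0, 71.0, 57.0, 0.0 cfs; ΣQ_DR = 400.0 cfs.
V = ΣQ_DR · Δt = 400.0 × 3600 s = 1.440 × 10^6 ft³.
Over A = 0.283 mi², depth = V / A = 2.19 in.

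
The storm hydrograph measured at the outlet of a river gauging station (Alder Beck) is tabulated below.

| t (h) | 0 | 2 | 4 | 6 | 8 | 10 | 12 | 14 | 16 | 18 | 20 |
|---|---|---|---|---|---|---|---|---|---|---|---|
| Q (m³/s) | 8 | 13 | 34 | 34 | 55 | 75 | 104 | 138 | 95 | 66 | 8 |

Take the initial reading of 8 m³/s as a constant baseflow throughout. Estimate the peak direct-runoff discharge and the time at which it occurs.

Q_p = 130.0 m³/s at t = 14 h

Subtracting baseflow gives direct-runoff ordinates: 0.0, 5.0, 26.0, 26.0, 47.0, 67.0, 96.0, 130.0, 87.0, 58.0, 0.0 m³/s.
The maximum is 130.0 m³/s, occurring at the reading for t = 14 h.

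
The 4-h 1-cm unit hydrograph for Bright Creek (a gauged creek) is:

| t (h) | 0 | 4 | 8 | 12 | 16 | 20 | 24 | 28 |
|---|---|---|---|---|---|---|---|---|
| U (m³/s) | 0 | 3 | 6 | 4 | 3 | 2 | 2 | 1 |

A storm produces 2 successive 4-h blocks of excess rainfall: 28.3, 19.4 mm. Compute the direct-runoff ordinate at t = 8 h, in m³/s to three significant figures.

By discrete convolution, Q_j = Σ (P_i / 10 mm) · U_{j−i}.
At t = 8 h (j=2): Q = (28.3/10)·6 + (19.4/10)·3 = 22.8 m³/s.

Q ≈ 22.8 m³/s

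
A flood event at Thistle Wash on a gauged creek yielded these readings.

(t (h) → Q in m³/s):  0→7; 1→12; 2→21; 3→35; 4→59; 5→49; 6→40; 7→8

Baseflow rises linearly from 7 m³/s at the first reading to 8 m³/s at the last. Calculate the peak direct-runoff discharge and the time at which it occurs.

Q_p = 51.43 m³/s at t = 4 h

Subtracting baseflow gives direct-runoff ordinates: 0.00, 4.86, 13.71, 27.57, 51.43, 41.29, 32.14, 0.00 m³/s.
The maximum is 51.43 m³/s, occurring at the reading for t = 4 h.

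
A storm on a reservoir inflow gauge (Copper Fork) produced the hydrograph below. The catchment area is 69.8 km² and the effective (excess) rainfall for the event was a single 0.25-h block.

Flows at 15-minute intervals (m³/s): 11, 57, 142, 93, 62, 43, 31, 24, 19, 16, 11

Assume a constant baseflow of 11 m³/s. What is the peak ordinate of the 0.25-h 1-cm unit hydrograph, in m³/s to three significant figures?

Direct runoff: 0.0, 46.0, 131.0, 82.0, 51.0, 32.0, 20.0, 13.0, 8.0, 5.0, 0.0 m³/s; ΣQ_DR = 388.0 m³/s, peak = 131.0 m³/s.
Runoff depth d = ΣQ_DR·Δt / A = 388.0 × 900 / (69.8 km²) = 5.003 mm.
The 1-cm UH is the DRH scaled by (10 mm)/d, so U_p = 131.0 × 10/5.003 = 262 m³/s.

U_p ≈ 262 m³/s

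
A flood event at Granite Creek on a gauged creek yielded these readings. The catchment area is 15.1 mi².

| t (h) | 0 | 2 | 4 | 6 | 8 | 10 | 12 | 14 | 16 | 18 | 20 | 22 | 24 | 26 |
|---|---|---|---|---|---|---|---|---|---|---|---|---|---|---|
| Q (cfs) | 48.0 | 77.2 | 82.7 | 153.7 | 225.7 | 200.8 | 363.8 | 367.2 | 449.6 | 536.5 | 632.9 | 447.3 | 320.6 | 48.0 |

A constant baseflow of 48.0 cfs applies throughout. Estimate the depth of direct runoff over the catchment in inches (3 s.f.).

Direct runoff: 0.0, 29.2, 34.7, 105.7, 177.7, 152.8, 315.8, 319.2, 401.6, 488.5, 584.9, 399.3, 272.6, 0.0 cfs; ΣQ_DR = 3282 cfs.
V = ΣQ_DR · Δt = 3282 × 7200 s = 2.363 × 10^7 ft³.
Over A = 15.1 mi², depth = V / A = 0.674 in.

d ≈ 0.674 in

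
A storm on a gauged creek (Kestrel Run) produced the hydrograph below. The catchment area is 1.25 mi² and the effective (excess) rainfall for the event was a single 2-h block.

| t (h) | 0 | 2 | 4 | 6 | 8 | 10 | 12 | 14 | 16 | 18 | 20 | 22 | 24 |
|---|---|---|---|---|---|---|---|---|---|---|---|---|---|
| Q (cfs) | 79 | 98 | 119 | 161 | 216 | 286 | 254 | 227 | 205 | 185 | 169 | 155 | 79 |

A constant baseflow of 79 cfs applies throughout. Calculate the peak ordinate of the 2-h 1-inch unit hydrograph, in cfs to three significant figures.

U_p ≈ 69.2 cfs

Direct runoff: 0.0, 19.0, 40.0, 82.0, 137.0, 207.0, 175.0, 148.0, 126.0, 106.0, 90.0, 76.0, 0.0 cfs; ΣQ_DR = 1206 cfs, peak = 207.0 cfs.
Runoff depth d = ΣQ_DR·Δt / A = 1206 × 7200 / (1.25 mi²) = 2.990 in.
The 1-inch UH is the DRH scaled by (1 in)/d, so U_p = 207.0 × 1/2.990 = 69.2 cfs.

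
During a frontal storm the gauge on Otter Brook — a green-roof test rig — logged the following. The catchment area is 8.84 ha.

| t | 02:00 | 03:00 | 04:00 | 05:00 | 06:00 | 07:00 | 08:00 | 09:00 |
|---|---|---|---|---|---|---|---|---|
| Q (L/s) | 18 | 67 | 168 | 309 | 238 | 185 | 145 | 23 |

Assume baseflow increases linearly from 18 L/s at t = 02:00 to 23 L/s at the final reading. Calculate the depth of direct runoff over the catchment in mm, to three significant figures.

Direct runoff: 0.00, 48.29, 148.57, 288.86, 217.14, 163.43, 122.71, 0.00 L/s; ΣQ_DR = 989.0 L/s.
V = ΣQ_DR · Δt = 989.0 × 3600 s = 3.560 × 10^6 L.
Over A = 8.84 ha, depth = V / A = 40.3 mm.

d ≈ 40.3 mm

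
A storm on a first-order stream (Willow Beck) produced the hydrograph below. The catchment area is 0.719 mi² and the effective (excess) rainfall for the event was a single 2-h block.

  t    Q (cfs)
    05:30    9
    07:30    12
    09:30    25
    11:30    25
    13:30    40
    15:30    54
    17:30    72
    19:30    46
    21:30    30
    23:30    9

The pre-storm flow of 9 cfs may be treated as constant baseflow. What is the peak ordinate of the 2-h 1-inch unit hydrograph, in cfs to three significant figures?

U_p ≈ 63.0 cfs

Direct runoff: 0.0, 3.0, 16.0, 16.0, 31.0, 45.0, 63.0, 37.0, 21.0, 0.0 cfs; ΣQ_DR = 232.0 cfs, peak = 63.0 cfs.
Runoff depth d = ΣQ_DR·Δt / A = 232.0 × 7200 / (0.719 mi²) = 1.000 in.
The 1-inch UH is the DRH scaled by (1 in)/d, so U_p = 63.0 × 1/1.000 = 63.0 cfs.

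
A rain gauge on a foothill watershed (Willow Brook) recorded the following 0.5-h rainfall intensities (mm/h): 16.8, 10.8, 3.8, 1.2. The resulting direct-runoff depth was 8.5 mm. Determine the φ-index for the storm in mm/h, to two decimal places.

Only the 2 blocks with intensity above φ contribute runoff: 16.8, 10.8 mm/h.
Σ(I−φ)·Δt = d  ⇒  (16.8+10.8 − 2φ)·0.5 = 8.5
φ = (27.60 − 8.5/0.5) / 2 = 5.30 mm/h.

φ ≈ 5.30 mm/h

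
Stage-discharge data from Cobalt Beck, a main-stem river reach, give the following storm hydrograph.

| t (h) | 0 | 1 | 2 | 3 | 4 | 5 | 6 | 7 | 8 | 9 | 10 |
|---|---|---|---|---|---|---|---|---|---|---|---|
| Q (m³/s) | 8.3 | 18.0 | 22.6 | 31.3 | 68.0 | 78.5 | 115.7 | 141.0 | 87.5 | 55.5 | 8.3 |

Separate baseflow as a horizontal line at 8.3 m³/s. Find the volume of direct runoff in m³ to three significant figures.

V ≈ 1.96 × 10^6 m³

Direct-runoff ordinates (Q − Q_b): 0.0, 9.7, 14.3, 23.0, 59.7, 70.2, 107.4, 132.7, 79.2, 47.2, 0.0 m³/s.
ΣQ_DR = 543.4 m³/s.
With Δt = 1 h = 3600 s, V = ΣQ_DR · Δt = 543.4 × 3600 = 1.96 × 10^6 m³.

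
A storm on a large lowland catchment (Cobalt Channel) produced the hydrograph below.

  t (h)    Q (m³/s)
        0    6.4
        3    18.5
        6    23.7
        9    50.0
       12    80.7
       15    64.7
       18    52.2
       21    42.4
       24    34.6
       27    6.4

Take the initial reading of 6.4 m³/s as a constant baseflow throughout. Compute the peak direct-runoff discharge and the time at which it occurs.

Subtracting baseflow gives direct-runoff ordinates: 0.0, 12.1, 17.3, 43.6, 74.3, 58.3, 45.8, 36.0, 28.2, 0.0 m³/s.
The maximum is 74.3 m³/s, occurring at the reading for t = 12 h.

Q_p = 74.3 m³/s at t = 12 h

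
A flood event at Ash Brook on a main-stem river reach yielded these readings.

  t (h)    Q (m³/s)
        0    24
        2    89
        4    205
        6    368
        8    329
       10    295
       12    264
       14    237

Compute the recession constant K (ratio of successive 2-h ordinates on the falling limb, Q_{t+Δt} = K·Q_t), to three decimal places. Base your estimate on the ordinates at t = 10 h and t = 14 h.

K ≈ 0.896

Using the recession-limb readings at t = 10 h and t = 14 h: Q falls from 295 to 237 m³/s over 2 intervals.
K = (Q₂/Q₁)^(1/2) = (237/295)^(1/2) = 0.896.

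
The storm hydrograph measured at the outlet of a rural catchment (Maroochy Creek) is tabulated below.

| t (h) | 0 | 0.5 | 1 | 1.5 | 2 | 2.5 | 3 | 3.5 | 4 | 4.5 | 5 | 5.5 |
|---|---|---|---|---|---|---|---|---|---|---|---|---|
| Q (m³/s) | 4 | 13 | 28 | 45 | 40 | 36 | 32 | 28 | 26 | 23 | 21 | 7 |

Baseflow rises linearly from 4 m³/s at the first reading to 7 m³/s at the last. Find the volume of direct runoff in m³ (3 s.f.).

V ≈ 4.27 × 10^5 m³

Direct-runoff ordinates (Q − Q_b): 0.00, 8.73, 23.45, 40.18, 34.91, 30.64, 26.36, 22.09, 19.82, 16.55, 14.27, 0.00 m³/s.
ΣQ_DR = 237.0 m³/s.
With Δt = 0.5 h = 1800 s, V = ΣQ_DR · Δt = 237.0 × 1800 = 4.27 × 10^5 m³.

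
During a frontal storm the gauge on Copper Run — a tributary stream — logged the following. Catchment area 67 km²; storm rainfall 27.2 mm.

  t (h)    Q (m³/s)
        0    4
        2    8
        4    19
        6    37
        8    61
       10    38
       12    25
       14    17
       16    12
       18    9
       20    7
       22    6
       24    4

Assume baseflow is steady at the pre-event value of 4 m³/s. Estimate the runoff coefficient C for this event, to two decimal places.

C ≈ 0.77

ΣQ_DR = 195.0 m³/s; V = ΣQ_DR·Δt = 1.404 × 10^6 m³.
Runoff depth d = V / A = 20.96 mm.
C = d / P = 20.96 / 27.2 = 0.77.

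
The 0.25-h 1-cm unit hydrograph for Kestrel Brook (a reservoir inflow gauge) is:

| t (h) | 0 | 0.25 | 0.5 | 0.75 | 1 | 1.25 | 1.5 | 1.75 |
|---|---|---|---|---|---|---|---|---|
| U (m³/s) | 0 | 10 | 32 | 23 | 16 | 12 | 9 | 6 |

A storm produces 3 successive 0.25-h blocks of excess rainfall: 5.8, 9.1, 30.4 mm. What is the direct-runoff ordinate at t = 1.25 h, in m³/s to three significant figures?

Q ≈ 91.4 m³/s

By discrete convolution, Q_j = Σ (P_i / 10 mm) · U_{j−i}.
At t = 1.25 h (j=5): Q = (5.8/10)·12 + (9.1/10)·16 + (30.4/10)·23 = 91.4 m³/s.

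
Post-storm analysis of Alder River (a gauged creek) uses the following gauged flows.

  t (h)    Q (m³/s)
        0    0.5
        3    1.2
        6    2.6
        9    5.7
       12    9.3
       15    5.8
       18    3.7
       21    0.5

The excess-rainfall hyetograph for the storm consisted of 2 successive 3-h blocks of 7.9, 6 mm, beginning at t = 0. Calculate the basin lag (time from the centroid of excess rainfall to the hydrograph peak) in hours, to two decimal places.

t_L ≈ 9.21 h

Centroid of excess rainfall: t_c = Σ P_i·t̄_i / ΣP_i = 2.7950 h (block centres at 1.5, 4.5 h).
Hydrograph peak occurs at t = 12 h, so basin lag t_L = 12 − 2.7950 = 9.21 h.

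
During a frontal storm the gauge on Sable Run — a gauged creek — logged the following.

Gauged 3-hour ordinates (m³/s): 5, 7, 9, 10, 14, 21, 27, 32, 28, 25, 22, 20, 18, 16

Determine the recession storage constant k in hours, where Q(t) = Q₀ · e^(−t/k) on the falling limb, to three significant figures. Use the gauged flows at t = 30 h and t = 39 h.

On the falling limb, Q drops from 22 to 16 m³/s between t = 30 h and t = 39 h (Δt = 9 h).
k = −Δt / ln(Q₂/Q₁) = −9 / ln(16/22) = 28.3 h.

k ≈ 28.3 h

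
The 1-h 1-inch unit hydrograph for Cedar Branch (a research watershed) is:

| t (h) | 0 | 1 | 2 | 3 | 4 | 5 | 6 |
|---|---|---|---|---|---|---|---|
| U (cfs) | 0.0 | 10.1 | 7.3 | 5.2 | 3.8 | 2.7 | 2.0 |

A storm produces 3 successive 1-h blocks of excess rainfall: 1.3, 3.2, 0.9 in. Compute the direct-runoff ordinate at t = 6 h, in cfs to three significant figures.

By discrete convolution, Q_j = Σ (P_i / 1 in) · U_{j−i}.
At t = 6 h (j=6): Q = (1.3/1)·2.0 + (3.2/1)·2.7 + (0.9/1)·3.8 = 14.7 cfs.

Q ≈ 14.7 cfs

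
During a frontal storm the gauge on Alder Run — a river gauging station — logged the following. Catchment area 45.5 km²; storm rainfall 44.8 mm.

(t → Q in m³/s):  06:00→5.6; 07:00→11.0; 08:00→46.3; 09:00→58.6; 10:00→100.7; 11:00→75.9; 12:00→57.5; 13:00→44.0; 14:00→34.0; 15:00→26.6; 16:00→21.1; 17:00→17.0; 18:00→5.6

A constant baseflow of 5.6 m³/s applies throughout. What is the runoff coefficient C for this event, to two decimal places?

C ≈ 0.76

ΣQ_DR = 431.1 m³/s; V = ΣQ_DR·Δt = 1.552 × 10^6 m³.
Runoff depth d = V / A = 34.11 mm.
C = d / P = 34.11 / 44.8 = 0.76.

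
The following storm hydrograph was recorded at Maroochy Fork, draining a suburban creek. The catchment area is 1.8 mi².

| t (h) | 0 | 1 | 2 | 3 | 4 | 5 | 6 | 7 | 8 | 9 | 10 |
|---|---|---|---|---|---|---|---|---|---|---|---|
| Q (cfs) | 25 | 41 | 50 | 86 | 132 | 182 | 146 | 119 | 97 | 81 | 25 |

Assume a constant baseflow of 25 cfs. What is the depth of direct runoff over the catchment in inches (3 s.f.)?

d ≈ 0.610 in

Direct runoff: 0.0, 16.0, 25.0, 61.0, 107.0, 157.0, 121.0, 94.0, 72.0, 56.0, 0.0 cfs; ΣQ_DR = 709.0 cfs.
V = ΣQ_DR · Δt = 709.0 × 3600 s = 2.552 × 10^6 ft³.
Over A = 1.8 mi², depth = V / A = 0.610 in.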